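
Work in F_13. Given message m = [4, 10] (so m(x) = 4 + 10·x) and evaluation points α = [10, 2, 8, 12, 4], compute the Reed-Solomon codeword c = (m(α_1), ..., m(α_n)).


c = [0, 11, 6, 7, 5]

Message polynomial: m(x) = 4 + 10·x (mod 13).
For each evaluation point α_i, compute m(α_i) mod 13:
  α_1 = 10: Horner steps 10 → 0, so m(10) = 0.
  α_2 = 2: Horner steps 10 → 11, so m(2) = 11.
  α_3 = 8: Horner steps 10 → 6, so m(8) = 6.
  α_4 = 12: Horner steps 10 → 7, so m(12) = 7.
  α_5 = 4: Horner steps 10 → 5, so m(4) = 5.
Codeword c = [0, 11, 6, 7, 5] ∈ F_13^5.


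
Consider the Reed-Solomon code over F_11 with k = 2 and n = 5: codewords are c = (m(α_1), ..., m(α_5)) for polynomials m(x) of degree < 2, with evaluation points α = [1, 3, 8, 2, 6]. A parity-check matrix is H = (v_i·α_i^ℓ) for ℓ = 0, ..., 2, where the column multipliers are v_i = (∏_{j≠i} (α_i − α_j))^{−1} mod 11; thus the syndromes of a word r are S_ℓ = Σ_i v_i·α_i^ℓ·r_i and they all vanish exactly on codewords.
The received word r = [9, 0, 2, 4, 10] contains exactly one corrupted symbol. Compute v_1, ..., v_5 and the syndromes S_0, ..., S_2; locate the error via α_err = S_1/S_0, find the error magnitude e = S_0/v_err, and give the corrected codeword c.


S = (3, 3, 3), error at position 1, error magnitude e = 1, c = [8, 0, 2, 4, 10].

Step 1: column multipliers v_i = (∏_{j≠i}(α_i − α_j))^{−1} mod 11.
  i = 1 (α = 1): (1−3)(1−8)(1−2)(1−6) = (−2)·(−7)·(−1)·(−5) = 70 ≡ 4, so v_1 = 4^{−1} = 3 (mod 11).
  i = 2 (α = 3): (3−1)(3−8)(3−2)(3−6) = 2·(−5)·1·(−3) = 30 ≡ 8, so v_2 = 8^{−1} = 7 (mod 11).
  i = 3 (α = 8): (8−1)(8−3)(8−2)(8−6) = 7·5·6·2 = 420 ≡ 2, so v_3 = 2^{−1} = 6 (mod 11).
  i = 4 (α = 2): (2−1)(2−3)(2−8)(2−6) = 1·(−1)·(−6)·(−4) = −24 ≡ 9, so v_4 = 9^{−1} = 5 (mod 11).
  i = 5 (α = 6): (6−1)(6−3)(6−8)(6−2) = 5·3·(−2)·4 = −120 ≡ 1, so v_5 = 1^{−1} = 1 (mod 11).
  v = [3, 7, 6, 5, 1].
Step 2: syndromes of r = [9, 0, 2, 4, 10] (all sums mod 11).
  S_0 = Σ v_i r_i = 3·9 + 7·0 + 6·2 + 5·4 + 1·10 = 69 ≡ 3.
  S_1 = Σ v_i α_i r_i = 3·1·9 + 7·3·0 + 6·8·2 + 5·2·4 + 1·6·10 = 223 ≡ 3.
  α_i^2 mod 11 = [1, 9, 9, 4, 3].
  S_2 = Σ v_i α_i^2 r_i = 3·1·9 + 7·9·0 + 6·9·2 + 5·4·4 + 1·3·10 = 245 ≡ 3.
  S = (3, 3, 3) ≠ 0, so r is not a codeword (an error is present).
Step 3: locate the error. For a single error e at position i, S_ℓ = v_i·e·α_i^ℓ, so α_err = S_1/S_0.
  S_0^{−1} = 3^{−1} = 4 (mod 11), so α_err = 3·4 = 12 ≡ 1 = α_1. Error position i = 1.
  Consistency check: S_2/S_1 = 3·4 = 12 ≡ 1 = α_err ✓ (single-error assumption holds).
Step 4: error magnitude e = S_0/v_1 = S_0·∏_{j≠1}(α_1 − α_j) = 3·4 = 12 ≡ 1 (mod 11).
Step 5: correct position 1: c_1 = r_1 − e = 9 − 1 ≡ 8 (mod 11). Hence c = [8, 0, 2, 4, 10].
  Check: interpolating c through the α_i gives m(x) = 1 + 7·x (degree < 2) with m(α_i) = c_i for every i, so c is indeed a codeword.


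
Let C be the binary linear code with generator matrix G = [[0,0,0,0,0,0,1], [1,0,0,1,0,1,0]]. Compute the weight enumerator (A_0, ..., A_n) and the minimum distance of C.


Weight distribution: A_0 = 1, A_1 = 1, A_3 = 1, A_4 = 1. Minimum distance d = 1.

Enumerate all 2^2 = 4 messages m ∈ F_2^2.
For each, compute codeword c = mG in F_2^7, then tally its weight.
  m = 00 → c = 0000000, weight = 0.
  m = 10 → c = 0000001, weight = 1.
  m = 01 → c = 1001010, weight = 3.
  m = 11 → c = 1001011, weight = 4.
Tally weights:
  weight 0: 1 codewords.
  weight 1: 1 codewords.
  weight 3: 1 codewords.
  weight 4: 1 codewords.
Minimum distance d = smallest w > 0 with A_w > 0 = 1.
Sanity: Σ A_w = 4 = 2^2 = 4 ✓.


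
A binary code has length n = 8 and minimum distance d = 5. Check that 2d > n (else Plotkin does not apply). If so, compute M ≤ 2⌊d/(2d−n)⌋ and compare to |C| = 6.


Plotkin bound M ≤ 4; given |C| = 6 > bound (violated).

Check applicability: 2d = 10, n = 8.
2d − n = 2 > 0, so Plotkin applies.
Compute d/(2d−n) = 5/2 ≈ 2.5000.
⌊d/(2d−n)⌋ = 2.
Plotkin bound: M ≤ 2·2 = 4.
Given |C| = 6, check: VIOLATED.
This |C| is above the Plotkin bound, so no binary code with n = 8, d = 5 and 6 codewords exists.


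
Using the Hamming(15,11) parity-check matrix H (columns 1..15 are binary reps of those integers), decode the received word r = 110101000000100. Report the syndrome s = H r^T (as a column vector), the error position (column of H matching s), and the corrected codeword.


s = (1, 1, 0, 0)^T, error position = 12, corrected codeword c = 110101000001100

Compute s = H r^T mod 2 one row at a time:
  s_1 = 0 + 0 + 0 + 0 + 0 + 1 + 0 + 0 = 1 ≡ 1 (mod 2).
  s_2 = 1 + 0 + 1 + 0 + 0 + 1 + 0 + 0 = 3 ≡ 1 (mod 2).
  s_3 = 1 + 0 + 1 + 0 + 0 + 0 + 0 + 0 = 2 ≡ 0 (mod 2).
  s_4 = 1 + 0 + 0 + 0 + 0 + 0 + 1 + 0 = 2 ≡ 0 (mod 2).
s = (1, 1, 0, 0)^T — this equals column 12 of H (binary 1100), so error is at position 12.
Correct: flip bit 12 of r = 110101000000100 to get c = 110101000001100.


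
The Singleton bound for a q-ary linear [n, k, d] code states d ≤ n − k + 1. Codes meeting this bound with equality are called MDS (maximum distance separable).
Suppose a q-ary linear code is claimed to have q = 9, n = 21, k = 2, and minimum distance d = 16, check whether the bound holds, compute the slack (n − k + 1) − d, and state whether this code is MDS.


Singleton RHS = n − k + 1 = 20, slack = 4, bound satisfied, not MDS.

Singleton bound: d ≤ n − k + 1.
Here n = 21, k = 2, so n − k + 1 = 20.
Given d = 16, check d ≤ 20: YES.
Slack = (n − k + 1) − d = 4.
The code is NOT MDS (slack = 4 > 0).
Description: the claimed parameters are [21, 2, 16]_9; such a code would be non-MDS.


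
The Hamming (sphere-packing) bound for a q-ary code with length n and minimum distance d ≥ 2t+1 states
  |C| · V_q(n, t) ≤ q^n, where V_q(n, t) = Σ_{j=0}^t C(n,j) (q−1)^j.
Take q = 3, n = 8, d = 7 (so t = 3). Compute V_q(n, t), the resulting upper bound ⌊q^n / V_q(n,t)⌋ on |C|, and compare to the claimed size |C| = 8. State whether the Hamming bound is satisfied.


V_q(n, t) = 577, q^n = 6561, Hamming bound = 11, |C| = 8 ≤ bound (satisfied).

Step 1: Compute V_q(n, t) = Σ_{j=0}^3 C(n, j) (q−1)^j.
  j = 0: C(8,0)·(2)^0 = 1·1 = 1.
  j = 1: C(8,1)·(2)^1 = 8·2 = 16.
  j = 2: C(8,2)·(2)^2 = 28·4 = 112.
  j = 3: C(8,3)·(2)^3 = 56·8 = 448.
  V_q(n, t) = 1 + 16 + 112 + 448 = 577.
Step 2: q^n = 3^8 = 6561.
Step 3: Hamming bound ⌊q^n / V_q(n,t)⌋ = ⌊6561/577⌋ = 11.
Step 4: Compare |C| = 8 to 11: satisfied.
The claimed |C| lies below the Hamming bound.


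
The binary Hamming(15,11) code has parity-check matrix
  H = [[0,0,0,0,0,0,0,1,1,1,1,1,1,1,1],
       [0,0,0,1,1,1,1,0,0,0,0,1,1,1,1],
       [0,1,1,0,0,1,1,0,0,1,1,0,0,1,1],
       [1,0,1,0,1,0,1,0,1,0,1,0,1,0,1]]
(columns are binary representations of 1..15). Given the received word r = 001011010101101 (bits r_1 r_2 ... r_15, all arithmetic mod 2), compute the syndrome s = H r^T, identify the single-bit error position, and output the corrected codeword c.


s = (1, 1, 0, 0)^T, error position = 12, corrected codeword c = 001011010100101

Compute s = H r^T mod 2 one row at a time:
  s_1 = 1 + 0 + 1 + 0 + 1 + 1 + 0 + 1 = 5 ≡ 1 (mod 2).
  s_2 = 0 + 1 + 1 + 0 + 1 + 1 + 0 + 1 = 5 ≡ 1 (mod 2).
  s_3 = 0 + 1 + 1 + 0 + 1 + 0 + 0 + 1 = 4 ≡ 0 (mod 2).
  s_4 = 0 + 1 + 1 + 0 + 0 + 0 + 1 + 1 = 4 ≡ 0 (mod 2).
s = (1, 1, 0, 0)^T — this equals column 12 of H (binary 1100), so error is at position 12.
Correct: flip bit 12 of r = 001011010101101 to get c = 001011010100101.


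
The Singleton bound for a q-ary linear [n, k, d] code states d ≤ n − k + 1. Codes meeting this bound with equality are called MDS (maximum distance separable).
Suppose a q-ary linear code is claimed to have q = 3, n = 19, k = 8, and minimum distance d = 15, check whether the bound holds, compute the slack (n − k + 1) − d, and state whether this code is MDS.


Singleton RHS = n − k + 1 = 12, slack = -3, bound violated (no such code; not MDS).

Singleton bound: d ≤ n − k + 1.
Here n = 19, k = 8, so n − k + 1 = 12.
Given d = 15, check d ≤ 12: NO.
Slack = (n − k + 1) − d = -3.
The slack is negative: d = 15 exceeds n − k + 1 = 12 by 3, so the Singleton bound is violated and no linear [19, 8, 15]_3 code can exist. In particular it is not MDS (MDS requires d = n − k + 1 exactly).
Description: the claimed parameters are [19, 8, 15]_3; such a code would be impossible (violates the Singleton bound).


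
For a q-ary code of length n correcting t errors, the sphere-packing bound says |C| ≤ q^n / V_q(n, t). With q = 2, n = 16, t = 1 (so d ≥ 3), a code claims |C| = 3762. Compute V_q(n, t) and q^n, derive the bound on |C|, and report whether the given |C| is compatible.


V_q(n, t) = 17, q^n = 65536, Hamming bound = 3855, |C| = 3762 ≤ bound (satisfied).

Step 1: Compute V_q(n, t) = Σ_{j=0}^1 C(n, j) (q−1)^j.
  j = 0: C(16,0)·(1)^0 = 1·1 = 1.
  j = 1: C(16,1)·(1)^1 = 16·1 = 16.
  V_q(n, t) = 1 + 16 = 17.
Step 2: q^n = 2^16 = 65536.
Step 3: Hamming bound ⌊q^n / V_q(n,t)⌋ = ⌊65536/17⌋ = 3855.
Step 4: Compare |C| = 3762 to 3855: satisfied.
The claimed |C| lies below the Hamming bound.


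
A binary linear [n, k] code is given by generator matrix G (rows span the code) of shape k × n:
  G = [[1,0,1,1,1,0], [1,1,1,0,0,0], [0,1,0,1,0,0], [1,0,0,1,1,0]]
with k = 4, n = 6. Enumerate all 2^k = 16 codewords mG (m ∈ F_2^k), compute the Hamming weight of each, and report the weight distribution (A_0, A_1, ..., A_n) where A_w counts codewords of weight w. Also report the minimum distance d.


Weight distribution: A_0 = 1, A_1 = 2, A_2 = 4, A_3 = 6, A_4 = 3. Minimum distance d = 1.

Enumerate all 2^4 = 16 messages m ∈ F_2^4.
For each, compute codeword c = mG in F_2^6, then tally its weight.
  m = 0000 → c = 000000, weight = 0.
  m = 1000 → c = 101110, weight = 4.
  m = 0100 → c = 111000, weight = 3.
  m = 1100 → c = 010110, weight = 3.
  m = 0010 → c = 010100, weight = 2.
  m = 1010 → c = 111010, weight = 4.
  m = 0110 → c = 101100, weight = 3.
  m = 1110 → c = 000010, weight = 1.
  m = 0001 → c = 100110, weight = 3.
  m = 1001 → c = 001000, weight = 1.
  m = 0101 → c = 011110, weight = 4.
  m = 1101 → c = 110000, weight = 2.
  m = 0011 → c = 110010, weight = 3.
  m = 1011 → c = 011100, weight = 3.
  m = 0111 → c = 001010, weight = 2.
  m = 1111 → c = 100100, weight = 2.
Tally weights:
  weight 0: 1 codewords.
  weight 1: 2 codewords.
  weight 2: 4 codewords.
  weight 3: 6 codewords.
  weight 4: 3 codewords.
Minimum distance d = smallest w > 0 with A_w > 0 = 1.
Sanity: Σ A_w = 16 = 2^4 = 16 ✓.


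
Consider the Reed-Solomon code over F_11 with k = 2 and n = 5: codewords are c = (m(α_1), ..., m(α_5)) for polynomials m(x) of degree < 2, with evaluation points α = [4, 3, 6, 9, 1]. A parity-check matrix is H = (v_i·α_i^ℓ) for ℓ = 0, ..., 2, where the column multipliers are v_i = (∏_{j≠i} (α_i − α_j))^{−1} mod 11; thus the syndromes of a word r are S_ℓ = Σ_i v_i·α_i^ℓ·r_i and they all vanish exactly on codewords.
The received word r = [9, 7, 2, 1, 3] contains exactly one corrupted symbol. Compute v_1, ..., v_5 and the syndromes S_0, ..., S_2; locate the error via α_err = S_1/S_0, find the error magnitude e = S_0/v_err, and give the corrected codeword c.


S = (3, 5, 1), error at position 4, error magnitude e = 4, c = [9, 7, 2, 8, 3].

Step 1: column multipliers v_i = (∏_{j≠i}(α_i − α_j))^{−1} mod 11.
  i = 1 (α = 4): (4−3)(4−6)(4−9)(4−1) = 1·(−2)·(−5)·3 = 30 ≡ 8, so v_1 = 8^{−1} = 7 (mod 11).
  i = 2 (α = 3): (3−4)(3−6)(3−9)(3−1) = (−1)·(−3)·(−6)·2 = −36 ≡ 8, so v_2 = 8^{−1} = 7 (mod 11).
  i = 3 (α = 6): (6−4)(6−3)(6−9)(6−1) = 2·3·(−3)·5 = −90 ≡ 9, so v_3 = 9^{−1} = 5 (mod 11).
  i = 4 (α = 9): (9−4)(9−3)(9−6)(9−1) = 5·6·3·8 = 720 ≡ 5, so v_4 = 5^{−1} = 9 (mod 11).
  i = 5 (α = 1): (1−4)(1−3)(1−6)(1−9) = (−3)·(−2)·(−5)·(−8) = 240 ≡ 9, so v_5 = 9^{−1} = 5 (mod 11).
  v = [7, 7, 5, 9, 5].
Step 2: syndromes of r = [9, 7, 2, 1, 3] (all sums mod 11).
  S_0 = Σ v_i r_i = 7·9 + 7·7 + 5·2 + 9·1 + 5·3 = 146 ≡ 3.
  S_1 = Σ v_i α_i r_i = 7·4·9 + 7·3·7 + 5·6·2 + 9·9·1 + 5·1·3 = 555 ≡ 5.
  α_i^2 mod 11 = [5, 9, 3, 4, 1].
  S_2 = Σ v_i α_i^2 r_i = 7·5·9 + 7·9·7 + 5·3·2 + 9·4·1 + 5·1·3 = 837 ≡ 1.
  S = (3, 5, 1) ≠ 0, so r is not a codeword (an error is present).
Step 3: locate the error. For a single error e at position i, S_ℓ = v_i·e·α_i^ℓ, so α_err = S_1/S_0.
  S_0^{−1} = 3^{−1} = 4 (mod 11), so α_err = 5·4 = 20 ≡ 9 = α_4. Error position i = 4.
  Consistency check: S_2/S_1 = 1·9 = 9 ≡ 9 = α_err ✓ (single-error assumption holds).
Step 4: error magnitude e = S_0/v_4 = S_0·∏_{j≠4}(α_4 − α_j) = 3·5 = 15 ≡ 4 (mod 11).
Step 5: correct position 4: c_4 = r_4 − e = 1 − 4 ≡ 8 (mod 11). Hence c = [9, 7, 2, 8, 3].
  Check: interpolating c through the α_i gives m(x) = 1 + 2·x (degree < 2) with m(α_i) = c_i for every i, so c is indeed a codeword.


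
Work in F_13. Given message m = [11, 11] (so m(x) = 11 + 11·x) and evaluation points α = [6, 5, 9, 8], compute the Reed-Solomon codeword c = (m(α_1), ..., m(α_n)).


c = [12, 1, 6, 8]

Message polynomial: m(x) = 11 + 11·x (mod 13).
For each evaluation point α_i, compute m(α_i) mod 13:
  α_1 = 6: Horner steps 11 → 12, so m(6) = 12.
  α_2 = 5: Horner steps 11 → 1, so m(5) = 1.
  α_3 = 9: Horner steps 11 → 6, so m(9) = 6.
  α_4 = 8: Horner steps 11 → 8, so m(8) = 8.
Codeword c = [12, 1, 6, 8] ∈ F_13^4.


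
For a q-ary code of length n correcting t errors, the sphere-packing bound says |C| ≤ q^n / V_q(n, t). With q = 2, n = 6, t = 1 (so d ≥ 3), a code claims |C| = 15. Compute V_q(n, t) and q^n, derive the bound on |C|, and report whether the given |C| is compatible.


V_q(n, t) = 7, q^n = 64, Hamming bound = 9, |C| = 15 > bound (violated).

Step 1: Compute V_q(n, t) = Σ_{j=0}^1 C(n, j) (q−1)^j.
  j = 0: C(6,0)·(1)^0 = 1·1 = 1.
  j = 1: C(6,1)·(1)^1 = 6·1 = 6.
  V_q(n, t) = 1 + 6 = 7.
Step 2: q^n = 2^6 = 64.
Step 3: Hamming bound ⌊q^n / V_q(n,t)⌋ = ⌊64/7⌋ = 9.
Step 4: Compare |C| = 15 to 9: violated.
The claimed |C| lies above the Hamming bound, so no 2-ary code of length 6 with d ≥ 3 can have 15 codewords.


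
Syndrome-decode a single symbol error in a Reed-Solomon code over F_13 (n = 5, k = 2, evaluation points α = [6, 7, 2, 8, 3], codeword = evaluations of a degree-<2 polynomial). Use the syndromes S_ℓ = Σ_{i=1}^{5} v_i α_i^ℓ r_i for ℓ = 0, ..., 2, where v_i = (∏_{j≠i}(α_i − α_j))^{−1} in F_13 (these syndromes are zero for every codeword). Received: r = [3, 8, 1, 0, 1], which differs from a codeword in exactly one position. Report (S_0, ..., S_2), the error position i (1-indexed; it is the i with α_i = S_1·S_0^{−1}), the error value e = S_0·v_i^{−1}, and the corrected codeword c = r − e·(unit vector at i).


S = (6, 12, 11), error at position 3, error magnitude e = 5, c = [3, 8, 9, 0, 1].

Step 1: column multipliers v_i = (∏_{j≠i}(α_i − α_j))^{−1} mod 13.
  i = 1 (α = 6): (6−7)(6−2)(6−8)(6−3) = (−1)·4·(−2)·3 = 24 ≡ 11, so v_1 = 11^{−1} = 6 (mod 13).
  i = 2 (α = 7): (7−6)(7−2)(7−8)(7−3) = 1·5·(−1)·4 = −20 ≡ 6, so v_2 = 6^{−1} = 11 (mod 13).
  i = 3 (α = 2): (2−6)(2−7)(2−8)(2−3) = (−4)·(−5)·(−6)·(−1) = 120 ≡ 3, so v_3 = 3^{−1} = 9 (mod 13).
  i = 4 (α = 8): (8−6)(8−7)(8−2)(8−3) = 2·1·6·5 = 60 ≡ 8, so v_4 = 8^{−1} = 5 (mod 13).
  i = 5 (α = 3): (3−6)(3−7)(3−2)(3−8) = (−3)·(−4)·1·(−5) = −60 ≡ 5, so v_5 = 5^{−1} = 8 (mod 13).
  v = [6, 11, 9, 5, 8].
Step 2: syndromes of r = [3, 8, 1, 0, 1] (all sums mod 13).
  S_0 = Σ v_i r_i = 6·3 + 11·8 + 9·1 + 5·0 + 8·1 = 123 ≡ 6.
  S_1 = Σ v_i α_i r_i = 6·6·3 + 11·7·8 + 9·2·1 + 5·8·0 + 8·3·1 = 766 ≡ 12.
  α_i^2 mod 13 = [10, 10, 4, 12, 9].
  S_2 = Σ v_i α_i^2 r_i = 6·10·3 + 11·10·8 + 9·4·1 + 5·12·0 + 8·9·1 = 1168 ≡ 11.
  S = (6, 12, 11) ≠ 0, so r is not a codeword (an error is present).
Step 3: locate the error. For a single error e at position i, S_ℓ = v_i·e·α_i^ℓ, so α_err = S_1/S_0.
  S_0^{−1} = 6^{−1} = 11 (mod 13), so α_err = 12·11 = 132 ≡ 2 = α_3. Error position i = 3.
  Consistency check: S_2/S_1 = 11·12 = 132 ≡ 2 = α_err ✓ (single-error assumption holds).
Step 4: error magnitude e = S_0/v_3 = S_0·∏_{j≠3}(α_3 − α_j) = 6·3 = 18 ≡ 5 (mod 13).
Step 5: correct position 3: c_3 = r_3 − e = 1 − 5 ≡ 9 (mod 13). Hence c = [3, 8, 9, 0, 1].
  Check: interpolating c through the α_i gives m(x) = 12 + 5·x (degree < 2) with m(α_i) = c_i for every i, so c is indeed a codeword.


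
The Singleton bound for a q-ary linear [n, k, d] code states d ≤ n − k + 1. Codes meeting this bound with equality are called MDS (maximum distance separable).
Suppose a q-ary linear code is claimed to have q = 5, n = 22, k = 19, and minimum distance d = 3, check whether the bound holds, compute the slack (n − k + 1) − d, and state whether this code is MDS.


Singleton RHS = n − k + 1 = 4, slack = 1, bound satisfied, not MDS.

Singleton bound: d ≤ n − k + 1.
Here n = 22, k = 19, so n − k + 1 = 4.
Given d = 3, check d ≤ 4: YES.
Slack = (n − k + 1) − d = 1.
The code is NOT MDS (slack = 1 > 0).
Description: the claimed parameters are [22, 19, 3]_5; such a code would be non-MDS.


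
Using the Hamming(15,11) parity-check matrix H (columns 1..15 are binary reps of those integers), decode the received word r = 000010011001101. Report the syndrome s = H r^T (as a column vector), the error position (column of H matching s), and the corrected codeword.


s = (1, 0, 1, 0)^T, error position = 10, corrected codeword c = 000010011101101

Compute s = H r^T mod 2 one row at a time:
  s_1 = 1 + 1 + 0 + 0 + 1 + 1 + 0 + 1 = 5 ≡ 1 (mod 2).
  s_2 = 0 + 1 + 0 + 0 + 1 + 1 + 0 + 1 = 4 ≡ 0 (mod 2).
  s_3 = 0 + 0 + 0 + 0 + 0 + 0 + 0 + 1 = 1 ≡ 1 (mod 2).
  s_4 = 0 + 0 + 1 + 0 + 1 + 0 + 1 + 1 = 4 ≡ 0 (mod 2).
s = (1, 0, 1, 0)^T — this equals column 10 of H (binary 1010), so error is at position 10.
Correct: flip bit 10 of r = 000010011001101 to get c = 000010011101101.


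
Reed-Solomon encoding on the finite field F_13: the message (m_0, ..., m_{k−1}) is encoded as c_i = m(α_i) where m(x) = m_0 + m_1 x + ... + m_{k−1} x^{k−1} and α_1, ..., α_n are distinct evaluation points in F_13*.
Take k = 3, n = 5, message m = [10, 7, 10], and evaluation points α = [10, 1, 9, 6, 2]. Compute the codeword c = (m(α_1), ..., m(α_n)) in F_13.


c = [1, 1, 12, 9, 12]

Message polynomial: m(x) = 10 + 7·x + 10·x^2 (mod 13).
For each evaluation point α_i, compute m(α_i) mod 13:
  α_1 = 10: Horner steps 10 → 3 → 1, so m(10) = 1.
  α_2 = 1: Horner steps 10 → 4 → 1, so m(1) = 1.
  α_3 = 9: Horner steps 10 → 6 → 12, so m(9) = 12.
  α_4 = 6: Horner steps 10 → 2 → 9, so m(6) = 9.
  α_5 = 2: Horner steps 10 → 1 → 12, so m(2) = 12.
Codeword c = [1, 1, 12, 9, 12] ∈ F_13^5.


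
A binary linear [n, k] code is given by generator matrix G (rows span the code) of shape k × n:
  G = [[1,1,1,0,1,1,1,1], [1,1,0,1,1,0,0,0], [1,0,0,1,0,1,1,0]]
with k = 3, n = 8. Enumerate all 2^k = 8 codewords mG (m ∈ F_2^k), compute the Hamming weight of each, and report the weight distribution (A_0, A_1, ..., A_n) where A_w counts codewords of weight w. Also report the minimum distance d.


Weight distribution: A_0 = 1, A_3 = 1, A_4 = 3, A_5 = 2, A_7 = 1. Minimum distance d = 3.

Enumerate all 2^3 = 8 messages m ∈ F_2^3.
For each, compute codeword c = mG in F_2^8, then tally its weight.
  m = 000 → c = 00000000, weight = 0.
  m = 100 → c = 11101111, weight = 7.
  m = 010 → c = 11011000, weight = 4.
  m = 110 → c = 00110111, weight = 5.
  m = 001 → c = 10010110, weight = 4.
  m = 101 → c = 01111001, weight = 5.
  m = 011 → c = 01001110, weight = 4.
  m = 111 → c = 10100001, weight = 3.
Tally weights:
  weight 0: 1 codewords.
  weight 3: 1 codewords.
  weight 4: 3 codewords.
  weight 5: 2 codewords.
  weight 7: 1 codewords.
Minimum distance d = smallest w > 0 with A_w > 0 = 3.
Sanity: Σ A_w = 8 = 2^3 = 8 ✓.


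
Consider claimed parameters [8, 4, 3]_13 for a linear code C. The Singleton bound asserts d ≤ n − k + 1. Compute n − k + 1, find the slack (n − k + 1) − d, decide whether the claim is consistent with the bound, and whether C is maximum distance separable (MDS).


Singleton RHS = n − k + 1 = 5, slack = 2, bound satisfied, not MDS.

Singleton bound: d ≤ n − k + 1.
Here n = 8, k = 4, so n − k + 1 = 5.
Given d = 3, check d ≤ 5: YES.
Slack = (n − k + 1) − d = 2.
The code is NOT MDS (slack = 2 > 0).
Description: the claimed parameters are [8, 4, 3]_13; such a code would be non-MDS.


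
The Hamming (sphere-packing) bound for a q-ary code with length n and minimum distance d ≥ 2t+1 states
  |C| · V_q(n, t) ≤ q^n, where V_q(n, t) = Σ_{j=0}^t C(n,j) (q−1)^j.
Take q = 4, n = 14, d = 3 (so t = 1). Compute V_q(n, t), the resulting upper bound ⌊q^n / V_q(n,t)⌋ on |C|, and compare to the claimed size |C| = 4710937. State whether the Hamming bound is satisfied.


V_q(n, t) = 43, q^n = 268435456, Hamming bound = 6242685, |C| = 4710937 ≤ bound (satisfied).

Step 1: Compute V_q(n, t) = Σ_{j=0}^1 C(n, j) (q−1)^j.
  j = 0: C(14,0)·(3)^0 = 1·1 = 1.
  j = 1: C(14,1)·(3)^1 = 14·3 = 42.
  V_q(n, t) = 1 + 42 = 43.
Step 2: q^n = 4^14 = 268435456.
Step 3: Hamming bound ⌊q^n / V_q(n,t)⌋ = ⌊268435456/43⌋ = 6242685.
Step 4: Compare |C| = 4710937 to 6242685: satisfied.
The claimed |C| lies below the Hamming bound.


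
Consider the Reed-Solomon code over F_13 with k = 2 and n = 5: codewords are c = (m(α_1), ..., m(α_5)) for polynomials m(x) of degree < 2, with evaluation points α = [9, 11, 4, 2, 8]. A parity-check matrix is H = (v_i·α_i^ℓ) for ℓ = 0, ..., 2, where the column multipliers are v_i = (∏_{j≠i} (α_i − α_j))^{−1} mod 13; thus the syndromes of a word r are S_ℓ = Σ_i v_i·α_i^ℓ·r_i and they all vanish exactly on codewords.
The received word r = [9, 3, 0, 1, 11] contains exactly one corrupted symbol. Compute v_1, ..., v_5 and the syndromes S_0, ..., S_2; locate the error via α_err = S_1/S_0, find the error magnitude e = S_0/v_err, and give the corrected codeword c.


S = (12, 4, 10), error at position 1, error magnitude e = 5, c = [4, 3, 0, 1, 11].

Step 1: column multipliers v_i = (∏_{j≠i}(α_i − α_j))^{−1} mod 13.
  i = 1 (α = 9): (9−11)(9−4)(9−2)(9−8) = (−2)·5·7·1 = −70 ≡ 8, so v_1 = 8^{−1} = 5 (mod 13).
  i = 2 (α = 11): (11−9)(11−4)(11−2)(11−8) = 2·7·9·3 = 378 ≡ 1, so v_2 = 1^{−1} = 1 (mod 13).
  i = 3 (α = 4): (4−9)(4−11)(4−2)(4−8) = (−5)·(−7)·2·(−4) = −280 ≡ 6, so v_3 = 6^{−1} = 11 (mod 13).
  i = 4 (α = 2): (2−9)(2−11)(2−4)(2−8) = (−7)·(−9)·(−2)·(−6) = 756 ≡ 2, so v_4 = 2^{−1} = 7 (mod 13).
  i = 5 (α = 8): (8−9)(8−11)(8−4)(8−2) = (−1)·(−3)·4·6 = 72 ≡ 7, so v_5 = 7^{−1} = 2 (mod 13).
  v = [5, 1, 11, 7, 2].
Step 2: syndromes of r = [9, 3, 0, 1, 11] (all sums mod 13).
  S_0 = Σ v_i r_i = 5·9 + 1·3 + 11·0 + 7·1 + 2·11 = 77 ≡ 12.
  S_1 = Σ v_i α_i r_i = 5·9·9 + 1·11·3 + 11·4·0 + 7·2·1 + 2·8·11 = 628 ≡ 4.
  α_i^2 mod 13 = [3, 4, 3, 4, 12].
  S_2 = Σ v_i α_i^2 r_i = 5·3·9 + 1·4·3 + 11·3·0 + 7·4·1 + 2·12·11 = 439 ≡ 10.
  S = (12, 4, 10) ≠ 0, so r is not a codeword (an error is present).
Step 3: locate the error. For a single error e at position i, S_ℓ = v_i·e·α_i^ℓ, so α_err = S_1/S_0.
  S_0^{−1} = 12^{−1} = 12 (mod 13), so α_err = 4·12 = 48 ≡ 9 = α_1. Error position i = 1.
  Consistency check: S_2/S_1 = 10·10 = 100 ≡ 9 = α_err ✓ (single-error assumption holds).
Step 4: error magnitude e = S_0/v_1 = S_0·∏_{j≠1}(α_1 − α_j) = 12·8 = 96 ≡ 5 (mod 13).
Step 5: correct position 1: c_1 = r_1 − e = 9 − 5 ≡ 4 (mod 13). Hence c = [4, 3, 0, 1, 11].
  Check: interpolating c through the α_i gives m(x) = 2 + 6·x (degree < 2) with m(α_i) = c_i for every i, so c is indeed a codeword.


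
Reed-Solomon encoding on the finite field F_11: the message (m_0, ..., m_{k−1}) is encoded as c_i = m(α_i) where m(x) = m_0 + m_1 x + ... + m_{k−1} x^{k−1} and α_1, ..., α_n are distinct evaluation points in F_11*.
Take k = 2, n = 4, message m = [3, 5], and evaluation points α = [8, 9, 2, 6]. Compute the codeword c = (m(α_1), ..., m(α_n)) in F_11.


c = [10, 4, 2, 0]

Message polynomial: m(x) = 3 + 5·x (mod 11).
For each evaluation point α_i, compute m(α_i) mod 11:
  α_1 = 8: Horner steps 5 → 10, so m(8) = 10.
  α_2 = 9: Horner steps 5 → 4, so m(9) = 4.
  α_3 = 2: Horner steps 5 → 2, so m(2) = 2.
  α_4 = 6: Horner steps 5 → 0, so m(6) = 0.
Codeword c = [10, 4, 2, 0] ∈ F_11^4.


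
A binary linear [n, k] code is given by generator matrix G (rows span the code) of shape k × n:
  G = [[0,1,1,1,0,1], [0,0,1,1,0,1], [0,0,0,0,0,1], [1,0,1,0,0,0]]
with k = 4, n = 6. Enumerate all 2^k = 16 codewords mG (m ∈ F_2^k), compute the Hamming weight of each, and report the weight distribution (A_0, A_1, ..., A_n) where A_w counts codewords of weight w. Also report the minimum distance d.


Weight distribution: A_0 = 1, A_1 = 2, A_2 = 4, A_3 = 6, A_4 = 3. Minimum distance d = 1.

Enumerate all 2^4 = 16 messages m ∈ F_2^4.
For each, compute codeword c = mG in F_2^6, then tally its weight.
  m = 0000 → c = 000000, weight = 0.
  m = 1000 → c = 011101, weight = 4.
  m = 0100 → c = 001101, weight = 3.
  m = 1100 → c = 010000, weight = 1.
  m = 0010 → c = 000001, weight = 1.
  m = 1010 → c = 011100, weight = 3.
  m = 0110 → c = 001100, weight = 2.
  m = 1110 → c = 010001, weight = 2.
  m = 0001 → c = 101000, weight = 2.
  m = 1001 → c = 110101, weight = 4.
  m = 0101 → c = 100101, weight = 3.
  m = 1101 → c = 111000, weight = 3.
  m = 0011 → c = 101001, weight = 3.
  m = 1011 → c = 110100, weight = 3.
  m = 0111 → c = 100100, weight = 2.
  m = 1111 → c = 111001, weight = 4.
Tally weights:
  weight 0: 1 codewords.
  weight 1: 2 codewords.
  weight 2: 4 codewords.
  weight 3: 6 codewords.
  weight 4: 3 codewords.
Minimum distance d = smallest w > 0 with A_w > 0 = 1.
Sanity: Σ A_w = 16 = 2^4 = 16 ✓.


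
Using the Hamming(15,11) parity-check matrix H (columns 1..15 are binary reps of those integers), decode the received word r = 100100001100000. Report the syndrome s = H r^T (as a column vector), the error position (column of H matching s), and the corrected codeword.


s = (0, 1, 1, 0)^T, error position = 6, corrected codeword c = 100101001100000

Compute s = H r^T mod 2 one row at a time:
  s_1 = 0 + 1 + 1 + 0 + 0 + 0 + 0 + 0 = 2 ≡ 0 (mod 2).
  s_2 = 1 + 0 + 0 + 0 + 0 + 0 + 0 + 0 = 1 ≡ 1 (mod 2).
  s_3 = 0 + 0 + 0 + 0 + 1 + 0 + 0 + 0 = 1 ≡ 1 (mod 2).
  s_4 = 1 + 0 + 0 + 0 + 1 + 0 + 0 + 0 = 2 ≡ 0 (mod 2).
s = (0, 1, 1, 0)^T — this equals column 6 of H (binary 0110), so error is at position 6.
Correct: flip bit 6 of r = 100100001100000 to get c = 100101001100000.


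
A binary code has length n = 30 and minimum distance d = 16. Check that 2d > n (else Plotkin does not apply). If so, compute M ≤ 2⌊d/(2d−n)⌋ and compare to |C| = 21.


Plotkin bound M ≤ 16; given |C| = 21 > bound (violated).

Check applicability: 2d = 32, n = 30.
2d − n = 2 > 0, so Plotkin applies.
Compute d/(2d−n) = 16/2 ≈ 8.0000.
⌊d/(2d−n)⌋ = 8.
Plotkin bound: M ≤ 2·8 = 16.
Given |C| = 21, check: VIOLATED.
This |C| is above the Plotkin bound, so no binary code with n = 30, d = 16 and 21 codewords exists.


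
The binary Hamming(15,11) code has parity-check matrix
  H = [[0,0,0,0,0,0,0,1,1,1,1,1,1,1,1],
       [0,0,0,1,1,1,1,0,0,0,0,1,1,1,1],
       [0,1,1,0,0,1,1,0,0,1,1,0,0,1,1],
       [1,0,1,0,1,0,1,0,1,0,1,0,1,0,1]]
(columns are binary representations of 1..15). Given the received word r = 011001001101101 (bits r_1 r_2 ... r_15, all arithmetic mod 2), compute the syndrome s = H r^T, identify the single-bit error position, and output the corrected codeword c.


s = (1, 0, 1, 0)^T, error position = 10, corrected codeword c = 011001001001101

Compute s = H r^T mod 2 one row at a time:
  s_1 = 0 + 1 + 1 + 0 + 1 + 1 + 0 + 1 = 5 ≡ 1 (mod 2).
  s_2 = 0 + 0 + 1 + 0 + 1 + 1 + 0 + 1 = 4 ≡ 0 (mod 2).
  s_3 = 1 + 1 + 1 + 0 + 1 + 0 + 0 + 1 = 5 ≡ 1 (mod 2).
  s_4 = 0 + 1 + 0 + 0 + 1 + 0 + 1 + 1 = 4 ≡ 0 (mod 2).
s = (1, 0, 1, 0)^T — this equals column 10 of H (binary 1010), so error is at position 10.
Correct: flip bit 10 of r = 011001001101101 to get c = 011001001001101.


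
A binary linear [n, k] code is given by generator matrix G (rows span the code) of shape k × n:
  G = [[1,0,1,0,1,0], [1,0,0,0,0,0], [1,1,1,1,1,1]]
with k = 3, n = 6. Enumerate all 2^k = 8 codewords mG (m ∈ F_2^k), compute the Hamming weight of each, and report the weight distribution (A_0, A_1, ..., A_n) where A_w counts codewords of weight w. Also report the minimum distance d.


Weight distribution: A_0 = 1, A_1 = 1, A_2 = 1, A_3 = 2, A_4 = 1, A_5 = 1, A_6 = 1. Minimum distance d = 1.

Enumerate all 2^3 = 8 messages m ∈ F_2^3.
For each, compute codeword c = mG in F_2^6, then tally its weight.
  m = 000 → c = 000000, weight = 0.
  m = 100 → c = 101010, weight = 3.
  m = 010 → c = 100000, weight = 1.
  m = 110 → c = 001010, weight = 2.
  m = 001 → c = 111111, weight = 6.
  m = 101 → c = 010101, weight = 3.
  m = 011 → c = 011111, weight = 5.
  m = 111 → c = 110101, weight = 4.
Tally weights:
  weight 0: 1 codewords.
  weight 1: 1 codewords.
  weight 2: 1 codewords.
  weight 3: 2 codewords.
  weight 4: 1 codewords.
  weight 5: 1 codewords.
  weight 6: 1 codewords.
Minimum distance d = smallest w > 0 with A_w > 0 = 1.
Sanity: Σ A_w = 8 = 2^3 = 8 ✓.


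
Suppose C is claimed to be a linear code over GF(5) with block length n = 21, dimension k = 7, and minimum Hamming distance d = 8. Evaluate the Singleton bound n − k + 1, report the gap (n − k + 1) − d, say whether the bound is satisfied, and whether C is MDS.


Singleton RHS = n − k + 1 = 15, slack = 7, bound satisfied, not MDS.

Singleton bound: d ≤ n − k + 1.
Here n = 21, k = 7, so n − k + 1 = 15.
Given d = 8, check d ≤ 15: YES.
Slack = (n − k + 1) − d = 7.
The code is NOT MDS (slack = 7 > 0).
Description: the claimed parameters are [21, 7, 8]_5; such a code would be non-MDS.


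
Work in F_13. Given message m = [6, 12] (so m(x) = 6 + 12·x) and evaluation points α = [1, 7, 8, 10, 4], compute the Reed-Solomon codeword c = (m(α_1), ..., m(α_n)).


c = [5, 12, 11, 9, 2]

Message polynomial: m(x) = 6 + 12·x (mod 13).
For each evaluation point α_i, compute m(α_i) mod 13:
  α_1 = 1: Horner steps 12 → 5, so m(1) = 5.
  α_2 = 7: Horner steps 12 → 12, so m(7) = 12.
  α_3 = 8: Horner steps 12 → 11, so m(8) = 11.
  α_4 = 10: Horner steps 12 → 9, so m(10) = 9.
  α_5 = 4: Horner steps 12 → 2, so m(4) = 2.
Codeword c = [5, 12, 11, 9, 2] ∈ F_13^5.


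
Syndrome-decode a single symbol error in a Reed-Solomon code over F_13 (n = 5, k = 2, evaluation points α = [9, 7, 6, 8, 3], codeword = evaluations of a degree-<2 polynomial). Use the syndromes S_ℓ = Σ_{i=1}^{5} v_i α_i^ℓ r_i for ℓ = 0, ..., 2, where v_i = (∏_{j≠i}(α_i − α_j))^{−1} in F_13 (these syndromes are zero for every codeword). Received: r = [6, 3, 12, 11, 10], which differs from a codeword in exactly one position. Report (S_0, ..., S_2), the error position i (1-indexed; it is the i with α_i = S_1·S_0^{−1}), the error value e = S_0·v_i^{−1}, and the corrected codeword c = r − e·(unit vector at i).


S = (7, 3, 5), error at position 3, error magnitude e = 4, c = [6, 3, 8, 11, 10].

Step 1: column multipliers v_i = (∏_{j≠i}(α_i − α_j))^{−1} mod 13.
  i = 1 (α = 9): (9−7)(9−6)(9−8)(9−3) = 2·3·1·6 = 36 ≡ 10, so v_1 = 10^{−1} = 4 (mod 13).
  i = 2 (α = 7): (7−9)(7−6)(7−8)(7−3) = (−2)·1·(−1)·4 = 8 ≡ 8, so v_2 = 8^{−1} = 5 (mod 13).
  i = 3 (α = 6): (6−9)(6−7)(6−8)(6−3) = (−3)·(−1)·(−2)·3 = −18 ≡ 8, so v_3 = 8^{−1} = 5 (mod 13).
  i = 4 (α = 8): (8−9)(8−7)(8−6)(8−3) = (−1)·1·2·5 = −10 ≡ 3, so v_4 = 3^{−1} = 9 (mod 13).
  i = 5 (α = 3): (3−9)(3−7)(3−6)(3−8) = (−6)·(−4)·(−3)·(−5) = 360 ≡ 9, so v_5 = 9^{−1} = 3 (mod 13).
  v = [4, 5, 5, 9, 3].
Step 2: syndromes of r = [6, 3, 12, 11, 10] (all sums mod 13).
  S_0 = Σ v_i r_i = 4·6 + 5·3 + 5·12 + 9·11 + 3·10 = 228 ≡ 7.
  S_1 = Σ v_i α_i r_i = 4·9·6 + 5·7·3 + 5·6·12 + 9·8·11 + 3·3·10 = 1563 ≡ 3.
  α_i^2 mod 13 = [3, 10, 10, 12, 9].
  S_2 = Σ v_i α_i^2 r_i = 4·3·6 + 5·10·3 + 5·10·12 + 9·12·11 + 3·9·10 = 2280 ≡ 5.
  S = (7, 3, 5) ≠ 0, so r is not a codeword (an error is present).
Step 3: locate the error. For a single error e at position i, S_ℓ = v_i·e·α_i^ℓ, so α_err = S_1/S_0.
  S_0^{−1} = 7^{−1} = 2 (mod 13), so α_err = 3·2 = 6 ≡ 6 = α_3. Error position i = 3.
  Consistency check: S_2/S_1 = 5·9 = 45 ≡ 6 = α_err ✓ (single-error assumption holds).
Step 4: error magnitude e = S_0/v_3 = S_0·∏_{j≠3}(α_3 − α_j) = 7·8 = 56 ≡ 4 (mod 13).
Step 5: correct position 3: c_3 = r_3 − e = 12 − 4 ≡ 8 (mod 13). Hence c = [6, 3, 8, 11, 10].
  Check: interpolating c through the α_i gives m(x) = 12 + 8·x (degree < 2) with m(α_i) = c_i for every i, so c is indeed a codeword.


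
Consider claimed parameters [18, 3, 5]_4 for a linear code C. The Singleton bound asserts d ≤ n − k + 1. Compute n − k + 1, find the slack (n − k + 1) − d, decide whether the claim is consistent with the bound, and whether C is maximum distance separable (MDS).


Singleton RHS = n − k + 1 = 16, slack = 11, bound satisfied, not MDS.

Singleton bound: d ≤ n − k + 1.
Here n = 18, k = 3, so n − k + 1 = 16.
Given d = 5, check d ≤ 16: YES.
Slack = (n − k + 1) − d = 11.
The code is NOT MDS (slack = 11 > 0).
Description: the claimed parameters are [18, 3, 5]_4; such a code would be non-MDS.


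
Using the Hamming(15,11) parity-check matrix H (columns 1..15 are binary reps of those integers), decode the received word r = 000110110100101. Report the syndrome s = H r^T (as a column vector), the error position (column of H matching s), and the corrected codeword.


s = (0, 1, 1, 0)^T, error position = 6, corrected codeword c = 000111110100101

Compute s = H r^T mod 2 one row at a time:
  s_1 = 1 + 0 + 1 + 0 + 0 + 1 + 0 + 1 = 4 ≡ 0 (mod 2).
  s_2 = 1 + 1 + 0 + 1 + 0 + 1 + 0 + 1 = 5 ≡ 1 (mod 2).
  s_3 = 0 + 0 + 0 + 1 + 1 + 0 + 0 + 1 = 3 ≡ 1 (mod 2).
  s_4 = 0 + 0 + 1 + 1 + 0 + 0 + 1 + 1 = 4 ≡ 0 (mod 2).
s = (0, 1, 1, 0)^T — this equals column 6 of H (binary 0110), so error is at position 6.
Correct: flip bit 6 of r = 000110110100101 to get c = 000111110100101.


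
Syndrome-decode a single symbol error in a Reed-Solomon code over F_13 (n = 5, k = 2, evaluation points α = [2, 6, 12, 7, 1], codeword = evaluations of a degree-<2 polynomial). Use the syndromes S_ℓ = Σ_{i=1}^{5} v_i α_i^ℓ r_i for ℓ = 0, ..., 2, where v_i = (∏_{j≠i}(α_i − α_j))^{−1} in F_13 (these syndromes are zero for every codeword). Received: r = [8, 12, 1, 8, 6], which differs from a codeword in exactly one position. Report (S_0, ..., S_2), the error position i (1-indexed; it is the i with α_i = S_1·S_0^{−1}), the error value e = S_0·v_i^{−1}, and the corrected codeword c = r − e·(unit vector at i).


S = (4, 8, 3), error at position 1, error magnitude e = 6, c = [2, 12, 1, 8, 6].

Step 1: column multipliers v_i = (∏_{j≠i}(α_i − α_j))^{−1} mod 13.
  i = 1 (α = 2): (2−6)(2−12)(2−7)(2−1) = (−4)·(−10)·(−5)·1 = −200 ≡ 8, so v_1 = 8^{−1} = 5 (mod 13).
  i = 2 (α = 6): (6−2)(6−12)(6−7)(6−1) = 4·(−6)·(−1)·5 = 120 ≡ 3, so v_2 = 3^{−1} = 9 (mod 13).
  i = 3 (α = 12): (12−2)(12−6)(12−7)(12−1) = 10·6·5·11 = 3300 ≡ 11, so v_3 = 11^{−1} = 6 (mod 13).
  i = 4 (α = 7): (7−2)(7−6)(7−12)(7−1) = 5·1·(−5)·6 = −150 ≡ 6, so v_4 = 6^{−1} = 11 (mod 13).
  i = 5 (α = 1): (1−2)(1−6)(1−12)(1−7) = (−1)·(−5)·(−11)·(−6) = 330 ≡ 5, so v_5 = 5^{−1} = 8 (mod 13).
  v = [5, 9, 6, 11, 8].
Step 2: syndromes of r = [8, 12, 1, 8, 6] (all sums mod 13).
  S_0 = Σ v_i r_i = 5·8 + 9·12 + 6·1 + 11·8 + 8·6 = 290 ≡ 4.
  S_1 = Σ v_i α_i r_i = 5·2·8 + 9·6·12 + 6·12·1 + 11·7·8 + 8·1·6 = 1464 ≡ 8.
  α_i^2 mod 13 = [4, 10, 1, 10, 1].
  S_2 = Σ v_i α_i^2 r_i = 5·4·8 + 9·10·12 + 6·1·1 + 11·10·8 + 8·1·6 = 2174 ≡ 3.
  S = (4, 8, 3) ≠ 0, so r is not a codeword (an error is present).
Step 3: locate the error. For a single error e at position i, S_ℓ = v_i·e·α_i^ℓ, so α_err = S_1/S_0.
  S_0^{−1} = 4^{−1} = 10 (mod 13), so α_err = 8·10 = 80 ≡ 2 = α_1. Error position i = 1.
  Consistency check: S_2/S_1 = 3·5 = 15 ≡ 2 = α_err ✓ (single-error assumption holds).
Step 4: error magnitude e = S_0/v_1 = S_0·∏_{j≠1}(α_1 − α_j) = 4·8 = 32 ≡ 6 (mod 13).
Step 5: correct position 1: c_1 = r_1 − e = 8 − 6 ≡ 2 (mod 13). Hence c = [2, 12, 1, 8, 6].
  Check: interpolating c through the α_i gives m(x) = 10 + 9·x (degree < 2) with m(α_i) = c_i for every i, so c is indeed a codeword.


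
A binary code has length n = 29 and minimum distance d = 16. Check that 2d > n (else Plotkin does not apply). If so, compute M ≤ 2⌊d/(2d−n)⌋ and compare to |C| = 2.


Plotkin bound M ≤ 10; given |C| = 2 ≤ bound (satisfied).

Check applicability: 2d = 32, n = 29.
2d − n = 3 > 0, so Plotkin applies.
Compute d/(2d−n) = 16/3 ≈ 5.3333.
⌊d/(2d−n)⌋ = 5.
Plotkin bound: M ≤ 2·5 = 10.
Given |C| = 2, check: satisfied.
This |C| is below the Plotkin bound.


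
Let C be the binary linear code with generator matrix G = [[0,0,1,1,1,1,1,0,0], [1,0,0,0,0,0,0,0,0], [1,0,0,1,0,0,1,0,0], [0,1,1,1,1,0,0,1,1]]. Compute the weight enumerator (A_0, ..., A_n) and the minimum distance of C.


Weight distribution: A_0 = 1, A_1 = 1, A_2 = 1, A_3 = 2, A_4 = 1, A_5 = 3, A_6 = 5, A_7 = 2. Minimum distance d = 1.

Enumerate all 2^4 = 16 messages m ∈ F_2^4.
For each, compute codeword c = mG in F_2^9, then tally its weight.
  m = 0000 → c = 000000000, weight = 0.
  m = 1000 → c = 001111100, weight = 5.
  m = 0100 → c = 100000000, weight = 1.
  m = 1100 → c = 101111100, weight = 6.
  m = 0010 → c = 100100100, weight = 3.
  m = 1010 → c = 101011000, weight = 4.
  m = 0110 → c = 000100100, weight = 2.
  m = 1110 → c = 001011000, weight = 3.
  m = 0001 → c = 011110011, weight = 6.
  m = 1001 → c = 010001111, weight = 5.
  m = 0101 → c = 111110011, weight = 7.
  m = 1101 → c = 110001111, weight = 6.
  m = 0011 → c = 111010111, weight = 7.
  m = 1011 → c = 110101011, weight = 6.
  m = 0111 → c = 011010111, weight = 6.
  m = 1111 → c = 010101011, weight = 5.
Tally weights:
  weight 0: 1 codewords.
  weight 1: 1 codewords.
  weight 2: 1 codewords.
  weight 3: 2 codewords.
  weight 4: 1 codewords.
  weight 5: 3 codewords.
  weight 6: 5 codewords.
  weight 7: 2 codewords.
Minimum distance d = smallest w > 0 with A_w > 0 = 1.
Sanity: Σ A_w = 16 = 2^4 = 16 ✓.


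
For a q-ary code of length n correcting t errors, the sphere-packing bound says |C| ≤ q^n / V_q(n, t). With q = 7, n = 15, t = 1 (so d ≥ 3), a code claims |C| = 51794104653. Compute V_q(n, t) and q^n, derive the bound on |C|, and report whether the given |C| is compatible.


V_q(n, t) = 91, q^n = 4747561509943, Hamming bound = 52171005603, |C| = 51794104653 ≤ bound (satisfied).

Step 1: Compute V_q(n, t) = Σ_{j=0}^1 C(n, j) (q−1)^j.
  j = 0: C(15,0)·(6)^0 = 1·1 = 1.
  j = 1: C(15,1)·(6)^1 = 15·6 = 90.
  V_q(n, t) = 1 + 90 = 91.
Step 2: q^n = 7^15 = 4747561509943.
Step 3: Hamming bound ⌊q^n / V_q(n,t)⌋ = ⌊4747561509943/91⌋ = 52171005603.
Step 4: Compare |C| = 51794104653 to 52171005603: satisfied.
The claimed |C| lies below the Hamming bound.
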